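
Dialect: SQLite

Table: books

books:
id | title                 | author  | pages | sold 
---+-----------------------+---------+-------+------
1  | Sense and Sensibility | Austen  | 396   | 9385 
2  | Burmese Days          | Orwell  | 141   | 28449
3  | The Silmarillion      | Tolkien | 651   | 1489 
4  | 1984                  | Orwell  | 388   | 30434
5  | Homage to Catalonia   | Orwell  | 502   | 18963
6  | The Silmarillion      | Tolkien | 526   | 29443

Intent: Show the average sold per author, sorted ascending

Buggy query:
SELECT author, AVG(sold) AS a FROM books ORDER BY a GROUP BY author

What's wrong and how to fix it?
Bug: ORDER BY appears before GROUP BY; SQL clause order requires GROUP BY first

Fix: Move ORDER BY to the end, after GROUP BY

Corrected query:
SELECT author, AVG(sold) AS a FROM books GROUP BY author ORDER BY a

Result:
author  | a           
--------+-------------
Austen  | 9385        
Tolkien | 15466       
Orwell  | 25948.666667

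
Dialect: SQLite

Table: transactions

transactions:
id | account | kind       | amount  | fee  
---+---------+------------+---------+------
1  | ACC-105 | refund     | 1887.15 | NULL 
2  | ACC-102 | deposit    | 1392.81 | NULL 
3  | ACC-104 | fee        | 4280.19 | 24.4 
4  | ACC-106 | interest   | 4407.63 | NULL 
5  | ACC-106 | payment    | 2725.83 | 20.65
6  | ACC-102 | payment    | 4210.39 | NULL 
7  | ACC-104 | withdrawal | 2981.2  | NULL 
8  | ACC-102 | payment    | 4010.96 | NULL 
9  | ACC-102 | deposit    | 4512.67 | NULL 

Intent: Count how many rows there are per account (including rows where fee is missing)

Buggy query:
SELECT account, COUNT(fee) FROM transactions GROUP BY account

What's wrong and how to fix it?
Bug: COUNT(column) counts non-NULL values only; rows with NULL fee aren't counted

Fix: Use COUNT(*) to count all rows regardless of NULL

Corrected query:
SELECT account, COUNT(*) FROM transactions GROUP BY account

Result:
account | COUNT(*)
--------+---------
ACC-102 | 4       
ACC-104 | 2       
ACC-105 | 1       
ACC-106 | 2       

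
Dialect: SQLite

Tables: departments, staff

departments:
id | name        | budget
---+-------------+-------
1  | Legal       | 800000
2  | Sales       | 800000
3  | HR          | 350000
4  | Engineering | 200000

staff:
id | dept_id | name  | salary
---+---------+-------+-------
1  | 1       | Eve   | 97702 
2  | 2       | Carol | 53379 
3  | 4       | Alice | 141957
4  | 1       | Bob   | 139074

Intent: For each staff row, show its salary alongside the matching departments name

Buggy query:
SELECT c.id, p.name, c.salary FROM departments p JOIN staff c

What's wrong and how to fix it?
Bug: Missing join condition: each staff row is matched to all departments rows instead of just its own

Fix: Specify the join condition linking the foreign key to the parent id

Corrected query:
SELECT c.id, p.name, c.salary FROM departments p JOIN staff c ON c.dept_id = p.id

Result:
id | name        | salary
---+-------------+-------
1  | Legal       | 97702 
2  | Sales       | 53379 
3  | Engineering | 141957
4  | Legal       | 139074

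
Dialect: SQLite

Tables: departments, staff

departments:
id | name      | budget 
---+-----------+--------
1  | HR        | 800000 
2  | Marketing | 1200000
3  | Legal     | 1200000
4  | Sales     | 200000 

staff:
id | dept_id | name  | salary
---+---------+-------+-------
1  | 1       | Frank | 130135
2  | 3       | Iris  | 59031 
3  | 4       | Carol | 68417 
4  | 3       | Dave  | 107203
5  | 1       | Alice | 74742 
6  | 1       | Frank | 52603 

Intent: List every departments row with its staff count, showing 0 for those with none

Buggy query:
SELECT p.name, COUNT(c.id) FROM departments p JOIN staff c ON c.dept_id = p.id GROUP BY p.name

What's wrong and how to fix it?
Bug: An inner join excludes parents with zero children

Fix: Use LEFT JOIN so parents without children still appear (COUNT(c.id) gives 0)

Corrected query:
SELECT p.name, COUNT(c.id) FROM departments p LEFT JOIN staff c ON c.dept_id = p.id GROUP BY p.name

Result:
name      | COUNT(c.id)
----------+------------
HR        | 3          
Legal     | 2          
Marketing | 0          
Sales     | 1          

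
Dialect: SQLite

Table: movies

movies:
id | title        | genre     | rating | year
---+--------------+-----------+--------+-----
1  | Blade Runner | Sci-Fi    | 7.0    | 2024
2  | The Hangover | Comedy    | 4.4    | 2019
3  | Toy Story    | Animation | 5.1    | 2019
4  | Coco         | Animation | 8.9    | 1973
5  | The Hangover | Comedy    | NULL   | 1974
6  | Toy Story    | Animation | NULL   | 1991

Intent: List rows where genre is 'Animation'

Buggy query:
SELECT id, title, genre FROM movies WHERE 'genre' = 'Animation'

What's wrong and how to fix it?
Bug: Single quotes denote string literals in SQL; the column name is being compared as a constant string

Fix: Remove the quotes around the column name (or use double quotes for an identifier)

Corrected query:
SELECT id, title, genre FROM movies WHERE genre = 'Animation'

Result:
id | title     | genre    
---+-----------+----------
3  | Toy Story | Animation
4  | Coco      | Animation
6  | Toy Story | Animation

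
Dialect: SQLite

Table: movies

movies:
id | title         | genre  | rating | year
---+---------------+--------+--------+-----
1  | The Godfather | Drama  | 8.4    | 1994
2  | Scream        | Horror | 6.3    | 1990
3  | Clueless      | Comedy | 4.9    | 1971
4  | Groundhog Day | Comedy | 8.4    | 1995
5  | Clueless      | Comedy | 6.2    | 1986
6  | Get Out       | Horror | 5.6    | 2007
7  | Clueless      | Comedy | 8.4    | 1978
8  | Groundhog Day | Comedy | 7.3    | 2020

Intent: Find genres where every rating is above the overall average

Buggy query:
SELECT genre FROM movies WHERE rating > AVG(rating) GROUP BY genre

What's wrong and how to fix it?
Bug: AVG() is an aggregate; it can't sit directly in WHERE

Fix: Compute the overall average in a scalar subquery and compare each group's MIN against it in HAVING

Corrected query:
SELECT genre FROM movies GROUP BY genre HAVING MIN(rating) > (SELECT AVG(rating) FROM movies)

Result:
genre
-----
Drama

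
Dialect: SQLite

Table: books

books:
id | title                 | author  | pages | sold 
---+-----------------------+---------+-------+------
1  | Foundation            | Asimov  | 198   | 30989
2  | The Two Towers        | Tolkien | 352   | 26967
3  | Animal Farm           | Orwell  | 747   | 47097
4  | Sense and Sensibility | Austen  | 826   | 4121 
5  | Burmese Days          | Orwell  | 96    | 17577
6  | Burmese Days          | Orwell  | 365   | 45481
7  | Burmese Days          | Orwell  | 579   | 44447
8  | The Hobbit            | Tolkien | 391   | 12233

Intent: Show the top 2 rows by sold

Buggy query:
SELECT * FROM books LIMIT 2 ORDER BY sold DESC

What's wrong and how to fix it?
Bug: LIMIT must come after ORDER BY

Fix: Swap the clauses: ORDER BY first, then LIMIT

Corrected query:
SELECT * FROM books ORDER BY sold DESC LIMIT 2

Result:
id | title        | author | pages | sold 
---+--------------+--------+-------+------
3  | Animal Farm  | Orwell | 747   | 47097
6  | Burmese Days | Orwell | 365   | 45481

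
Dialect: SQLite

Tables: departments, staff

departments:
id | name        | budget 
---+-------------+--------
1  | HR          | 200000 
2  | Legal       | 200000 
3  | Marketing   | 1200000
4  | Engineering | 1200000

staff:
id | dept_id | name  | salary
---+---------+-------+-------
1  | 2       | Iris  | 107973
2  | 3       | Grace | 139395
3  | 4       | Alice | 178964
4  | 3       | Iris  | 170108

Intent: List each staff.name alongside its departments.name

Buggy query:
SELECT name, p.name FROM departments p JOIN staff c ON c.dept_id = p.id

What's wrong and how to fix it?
Bug: Both tables have a 'name' column; the unqualified reference is ambiguous

Fix: Prefix ambiguous columns with the table alias

Corrected query:
SELECT c.name, p.name FROM departments p JOIN staff c ON c.dept_id = p.id

Result:
name  | name       
------+------------
Iris  | Legal      
Grace | Marketing  
Alice | Engineering
Iris  | Marketing  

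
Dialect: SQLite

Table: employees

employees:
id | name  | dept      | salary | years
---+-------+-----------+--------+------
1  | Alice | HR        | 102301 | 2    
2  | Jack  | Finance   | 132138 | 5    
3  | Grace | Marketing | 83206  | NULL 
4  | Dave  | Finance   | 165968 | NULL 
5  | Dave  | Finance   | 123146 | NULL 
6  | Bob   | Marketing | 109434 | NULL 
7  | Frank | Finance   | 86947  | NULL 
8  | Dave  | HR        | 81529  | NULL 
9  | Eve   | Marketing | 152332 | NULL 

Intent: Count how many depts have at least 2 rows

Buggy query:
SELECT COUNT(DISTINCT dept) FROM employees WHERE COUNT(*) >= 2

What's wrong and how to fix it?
Bug: COUNT(*) cannot appear in WHERE; the per-group count doesn't exist yet

Fix: Use a subquery that GROUPs and filters with HAVING, then count its rows

Corrected query:
SELECT COUNT(*) FROM (SELECT dept FROM employees GROUP BY dept HAVING COUNT(*) >= 2)

Result:
COUNT(*)
--------
3       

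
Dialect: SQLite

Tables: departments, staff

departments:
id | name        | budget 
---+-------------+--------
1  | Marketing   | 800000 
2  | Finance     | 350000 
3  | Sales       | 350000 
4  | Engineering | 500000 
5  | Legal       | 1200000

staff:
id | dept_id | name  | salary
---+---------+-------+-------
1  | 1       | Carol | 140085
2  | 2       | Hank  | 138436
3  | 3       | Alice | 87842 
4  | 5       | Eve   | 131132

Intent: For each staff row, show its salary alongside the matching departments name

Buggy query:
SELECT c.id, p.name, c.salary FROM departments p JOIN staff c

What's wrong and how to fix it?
Bug: JOIN with no ON clause produces a cartesian product; every staff row pairs with every departments row

Fix: Specify the join condition linking the foreign key to the parent id

Corrected query:
SELECT c.id, p.name, c.salary FROM departments p JOIN staff c ON c.dept_id = p.id

Result:
id | name      | salary
---+-----------+-------
1  | Marketing | 140085
2  | Finance   | 138436
3  | Sales     | 87842 
4  | Legal     | 131132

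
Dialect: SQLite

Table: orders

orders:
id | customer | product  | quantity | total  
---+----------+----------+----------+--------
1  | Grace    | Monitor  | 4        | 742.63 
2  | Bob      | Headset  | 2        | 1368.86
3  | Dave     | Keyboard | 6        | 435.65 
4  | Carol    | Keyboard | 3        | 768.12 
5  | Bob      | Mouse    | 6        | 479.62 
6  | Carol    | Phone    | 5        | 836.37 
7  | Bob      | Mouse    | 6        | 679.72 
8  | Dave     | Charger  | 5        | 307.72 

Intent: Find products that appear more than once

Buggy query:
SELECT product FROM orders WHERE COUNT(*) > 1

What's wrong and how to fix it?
Bug: COUNT(*) is an aggregate and cannot be used in WHERE

Fix: GROUP BY product, then filter groups with HAVING COUNT(*) > 1

Corrected query:
SELECT product FROM orders GROUP BY product HAVING COUNT(*) > 1

Result:
product 
--------
Keyboard
Mouse   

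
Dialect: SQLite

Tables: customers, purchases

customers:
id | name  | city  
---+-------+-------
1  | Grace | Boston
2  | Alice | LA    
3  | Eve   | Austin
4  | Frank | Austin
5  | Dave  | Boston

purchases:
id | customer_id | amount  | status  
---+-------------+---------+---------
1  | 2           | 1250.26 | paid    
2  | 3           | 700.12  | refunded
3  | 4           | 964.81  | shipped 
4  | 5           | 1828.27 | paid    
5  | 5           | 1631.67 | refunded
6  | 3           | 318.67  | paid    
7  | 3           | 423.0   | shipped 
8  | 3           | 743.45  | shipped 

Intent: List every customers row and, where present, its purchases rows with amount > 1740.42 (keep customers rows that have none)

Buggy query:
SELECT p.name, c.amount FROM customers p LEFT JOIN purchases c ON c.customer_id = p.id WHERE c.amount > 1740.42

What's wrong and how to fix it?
Bug: A WHERE condition on the right-hand table after LEFT JOIN drops unmatched parents

Fix: Put 'c.amount > 1740.42' in the JOIN's ON clause instead of WHERE

Corrected query:
SELECT p.name, c.amount FROM customers p LEFT JOIN purchases c ON c.customer_id = p.id AND c.amount > 1740.42

Result:
name  | amount 
------+--------
Grace | NULL   
Alice | NULL   
Eve   | NULL   
Frank | NULL   
Dave  | 1828.27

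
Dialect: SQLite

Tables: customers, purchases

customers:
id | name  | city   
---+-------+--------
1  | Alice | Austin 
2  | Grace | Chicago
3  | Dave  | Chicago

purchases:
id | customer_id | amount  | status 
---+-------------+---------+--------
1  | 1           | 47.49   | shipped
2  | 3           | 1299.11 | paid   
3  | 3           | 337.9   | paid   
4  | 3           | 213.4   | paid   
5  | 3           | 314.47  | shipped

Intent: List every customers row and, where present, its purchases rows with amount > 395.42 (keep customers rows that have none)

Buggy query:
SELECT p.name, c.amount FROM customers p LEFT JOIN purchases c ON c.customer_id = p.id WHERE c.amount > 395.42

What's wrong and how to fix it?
Bug: Filtering c.amount in WHERE discards the NULL rows produced by LEFT JOIN, turning it into an inner join

Fix: Put 'c.amount > 395.42' in the JOIN's ON clause instead of WHERE

Corrected query:
SELECT p.name, c.amount FROM customers p LEFT JOIN purchases c ON c.customer_id = p.id AND c.amount > 395.42

Result:
name  | amount 
------+--------
Alice | NULL   
Grace | NULL   
Dave  | 1299.11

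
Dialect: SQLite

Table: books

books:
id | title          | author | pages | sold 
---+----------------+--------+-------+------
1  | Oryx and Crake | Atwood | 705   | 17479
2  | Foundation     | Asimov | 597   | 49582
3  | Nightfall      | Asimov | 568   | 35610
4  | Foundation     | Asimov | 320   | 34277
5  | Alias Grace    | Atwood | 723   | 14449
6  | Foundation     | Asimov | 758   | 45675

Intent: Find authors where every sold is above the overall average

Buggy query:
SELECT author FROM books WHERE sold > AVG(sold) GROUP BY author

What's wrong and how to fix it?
Bug: AVG() is an aggregate; it can't sit directly in WHERE

Fix: Use a subquery for AVG and a HAVING MIN(...) filter so the condition holds for every row in the group

Corrected query:
SELECT author FROM books GROUP BY author HAVING MIN(sold) > (SELECT AVG(sold) FROM books)

Result:
author
------
Asimov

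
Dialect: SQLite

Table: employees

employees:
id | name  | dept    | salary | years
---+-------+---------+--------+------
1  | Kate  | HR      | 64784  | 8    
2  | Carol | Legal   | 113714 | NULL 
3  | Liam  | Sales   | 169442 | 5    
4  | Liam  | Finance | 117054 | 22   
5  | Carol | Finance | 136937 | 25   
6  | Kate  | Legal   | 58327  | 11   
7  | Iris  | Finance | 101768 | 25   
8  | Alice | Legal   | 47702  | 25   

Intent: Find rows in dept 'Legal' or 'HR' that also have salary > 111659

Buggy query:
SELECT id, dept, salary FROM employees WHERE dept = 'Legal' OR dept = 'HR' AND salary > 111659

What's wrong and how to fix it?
Bug: AND binds tighter than OR, so this parses as dept = 'Legal' OR (dept = 'HR' AND salary > 111659)

Fix: Add parentheses around the OR so the AND applies to both alternatives

Corrected query:
SELECT id, dept, salary FROM employees WHERE (dept = 'Legal' OR dept = 'HR') AND salary > 111659

Result:
id | dept  | salary
---+-------+-------
2  | Legal | 113714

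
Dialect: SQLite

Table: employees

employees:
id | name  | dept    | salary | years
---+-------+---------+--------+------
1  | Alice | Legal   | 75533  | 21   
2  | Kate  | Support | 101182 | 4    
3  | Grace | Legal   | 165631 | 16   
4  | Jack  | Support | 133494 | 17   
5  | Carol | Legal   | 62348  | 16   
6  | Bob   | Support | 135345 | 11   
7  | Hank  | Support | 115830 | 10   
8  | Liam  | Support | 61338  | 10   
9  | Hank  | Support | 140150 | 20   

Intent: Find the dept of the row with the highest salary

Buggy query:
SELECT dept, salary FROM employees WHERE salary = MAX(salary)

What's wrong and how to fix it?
Bug: WHERE is evaluated per row; an aggregate over the whole table isn't defined there

Fix: Use a subquery: WHERE salary = (SELECT MAX(salary) FROM employees)

Corrected query:
SELECT dept, salary FROM employees WHERE salary = (SELECT MAX(salary) FROM employees)

Result:
dept  | salary
------+-------
Legal | 165631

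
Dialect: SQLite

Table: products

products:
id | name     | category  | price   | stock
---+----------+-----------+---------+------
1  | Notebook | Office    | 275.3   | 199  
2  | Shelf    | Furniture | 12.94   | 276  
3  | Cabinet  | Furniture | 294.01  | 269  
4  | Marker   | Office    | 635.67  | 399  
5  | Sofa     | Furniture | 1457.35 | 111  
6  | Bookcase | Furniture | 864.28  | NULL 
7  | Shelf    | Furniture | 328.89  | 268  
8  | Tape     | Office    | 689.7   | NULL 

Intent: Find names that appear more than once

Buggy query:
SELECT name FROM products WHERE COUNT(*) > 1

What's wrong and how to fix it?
Bug: COUNT(*) is an aggregate and cannot be used in WHERE

Fix: Group first, then use HAVING for the count condition

Corrected query:
SELECT name FROM products GROUP BY name HAVING COUNT(*) > 1

Result:
name 
-----
Shelf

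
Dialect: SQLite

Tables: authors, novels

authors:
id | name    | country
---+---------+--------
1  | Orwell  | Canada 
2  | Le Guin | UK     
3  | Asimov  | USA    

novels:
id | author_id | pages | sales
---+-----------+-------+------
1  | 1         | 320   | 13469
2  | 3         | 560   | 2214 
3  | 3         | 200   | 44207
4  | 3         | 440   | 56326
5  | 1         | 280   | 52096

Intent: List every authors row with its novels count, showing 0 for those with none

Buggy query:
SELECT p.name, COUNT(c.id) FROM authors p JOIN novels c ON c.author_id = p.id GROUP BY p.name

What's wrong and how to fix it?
Bug: INNER JOIN drops authors rows that have no matching novels rows

Fix: Use LEFT JOIN so parents without children still appear (COUNT(c.id) gives 0)

Corrected query:
SELECT p.name, COUNT(c.id) FROM authors p LEFT JOIN novels c ON c.author_id = p.id GROUP BY p.name

Result:
name    | COUNT(c.id)
--------+------------
Asimov  | 3          
Le Guin | 0          
Orwell  | 2          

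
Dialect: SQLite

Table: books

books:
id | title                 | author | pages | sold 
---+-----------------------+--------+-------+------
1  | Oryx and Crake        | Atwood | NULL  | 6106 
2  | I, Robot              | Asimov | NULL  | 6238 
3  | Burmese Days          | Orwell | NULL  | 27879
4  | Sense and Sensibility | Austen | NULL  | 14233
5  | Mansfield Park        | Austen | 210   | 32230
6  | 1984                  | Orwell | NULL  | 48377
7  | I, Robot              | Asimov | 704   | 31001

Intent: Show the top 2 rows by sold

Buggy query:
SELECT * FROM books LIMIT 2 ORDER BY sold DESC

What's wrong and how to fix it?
Bug: ORDER BY cannot follow LIMIT; LIMIT is the final clause

Fix: Swap the clauses: ORDER BY first, then LIMIT

Corrected query:
SELECT * FROM books ORDER BY sold DESC LIMIT 2

Result:
id | title          | author | pages | sold 
---+----------------+--------+-------+------
6  | 1984           | Orwell | NULL  | 48377
5  | Mansfield Park | Austen | 210   | 32230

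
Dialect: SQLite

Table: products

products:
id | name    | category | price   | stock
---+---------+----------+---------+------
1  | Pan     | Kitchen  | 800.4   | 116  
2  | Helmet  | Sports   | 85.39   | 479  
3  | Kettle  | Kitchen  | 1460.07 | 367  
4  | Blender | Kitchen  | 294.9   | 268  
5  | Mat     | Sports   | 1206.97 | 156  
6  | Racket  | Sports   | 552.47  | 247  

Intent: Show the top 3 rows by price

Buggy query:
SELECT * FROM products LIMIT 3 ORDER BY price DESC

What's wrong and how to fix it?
Bug: LIMIT must come after ORDER BY

Fix: Sort with ORDER BY, then apply LIMIT

Corrected query:
SELECT * FROM products ORDER BY price DESC LIMIT 3

Result:
id | name   | category | price   | stock
---+--------+----------+---------+------
3  | Kettle | Kitchen  | 1460.07 | 367  
5  | Mat    | Sports   | 1206.97 | 156  
1  | Pan    | Kitchen  | 800.4   | 116  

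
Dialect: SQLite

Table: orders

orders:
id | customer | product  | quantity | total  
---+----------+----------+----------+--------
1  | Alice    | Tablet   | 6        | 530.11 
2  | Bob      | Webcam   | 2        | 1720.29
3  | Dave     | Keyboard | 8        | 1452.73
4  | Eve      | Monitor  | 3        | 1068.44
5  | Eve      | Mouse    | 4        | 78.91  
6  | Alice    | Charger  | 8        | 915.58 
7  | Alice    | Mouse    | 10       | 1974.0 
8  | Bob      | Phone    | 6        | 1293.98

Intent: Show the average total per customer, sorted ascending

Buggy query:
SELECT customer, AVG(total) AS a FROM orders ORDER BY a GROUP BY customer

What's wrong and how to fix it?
Bug: GROUP BY must precede ORDER BY

Fix: Reorder: SELECT … FROM … GROUP BY … ORDER BY …

Corrected query:
SELECT customer, AVG(total) AS a FROM orders GROUP BY customer ORDER BY a

Result:
customer | a          
---------+------------
Eve      | 573.675    
Alice    | 1139.896667
Dave     | 1452.73    
Bob      | 1507.135   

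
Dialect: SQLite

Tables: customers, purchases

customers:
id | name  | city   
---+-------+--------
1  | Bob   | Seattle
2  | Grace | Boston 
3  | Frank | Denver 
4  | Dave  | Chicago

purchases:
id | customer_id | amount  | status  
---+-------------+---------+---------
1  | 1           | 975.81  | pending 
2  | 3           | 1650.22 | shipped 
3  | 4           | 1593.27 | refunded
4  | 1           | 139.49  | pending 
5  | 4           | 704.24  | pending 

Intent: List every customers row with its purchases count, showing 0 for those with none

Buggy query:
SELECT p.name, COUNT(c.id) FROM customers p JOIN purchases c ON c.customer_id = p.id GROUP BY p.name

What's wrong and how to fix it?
Bug: INNER JOIN drops customers rows that have no matching purchases rows

Fix: Use LEFT JOIN so parents without children still appear (COUNT(c.id) gives 0)

Corrected query:
SELECT p.name, COUNT(c.id) FROM customers p LEFT JOIN purchases c ON c.customer_id = p.id GROUP BY p.name

Result:
name  | COUNT(c.id)
------+------------
Bob   | 2          
Dave  | 2          
Frank | 1          
Grace | 0          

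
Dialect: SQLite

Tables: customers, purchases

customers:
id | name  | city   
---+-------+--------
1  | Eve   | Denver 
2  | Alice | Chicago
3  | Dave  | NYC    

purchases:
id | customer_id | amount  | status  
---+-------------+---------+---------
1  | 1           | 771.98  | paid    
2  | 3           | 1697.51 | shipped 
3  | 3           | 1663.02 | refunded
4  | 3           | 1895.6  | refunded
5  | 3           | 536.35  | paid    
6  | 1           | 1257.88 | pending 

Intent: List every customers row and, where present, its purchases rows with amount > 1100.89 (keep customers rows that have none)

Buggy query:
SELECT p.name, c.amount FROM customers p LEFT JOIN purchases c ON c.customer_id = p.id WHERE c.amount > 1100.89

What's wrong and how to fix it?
Bug: Filtering c.amount in WHERE discards the NULL rows produced by LEFT JOIN, turning it into an inner join

Fix: Move the right-table condition into the ON clause so unmatched parents are kept

Corrected query:
SELECT p.name, c.amount FROM customers p LEFT JOIN purchases c ON c.customer_id = p.id AND c.amount > 1100.89

Result:
name  | amount 
------+--------
Eve   | 1257.88
Alice | NULL   
Dave  | 1663.02
Dave  | 1697.51
Dave  | 1895.6 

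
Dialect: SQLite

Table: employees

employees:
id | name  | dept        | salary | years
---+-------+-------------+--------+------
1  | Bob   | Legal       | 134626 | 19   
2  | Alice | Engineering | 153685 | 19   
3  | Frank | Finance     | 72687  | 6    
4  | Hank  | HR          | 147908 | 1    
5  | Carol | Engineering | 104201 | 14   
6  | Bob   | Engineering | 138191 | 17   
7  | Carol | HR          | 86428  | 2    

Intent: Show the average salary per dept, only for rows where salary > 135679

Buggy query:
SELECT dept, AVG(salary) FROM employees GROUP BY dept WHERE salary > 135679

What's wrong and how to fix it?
Bug: Row-level WHERE must come before GROUP BY in the clause order

Fix: Move the WHERE clause before GROUP BY

Corrected query:
SELECT dept, AVG(salary) FROM employees WHERE salary > 135679 GROUP BY dept

Result:
dept        | AVG(salary)
------------+------------
Engineering | 145938     
HR          | 147908     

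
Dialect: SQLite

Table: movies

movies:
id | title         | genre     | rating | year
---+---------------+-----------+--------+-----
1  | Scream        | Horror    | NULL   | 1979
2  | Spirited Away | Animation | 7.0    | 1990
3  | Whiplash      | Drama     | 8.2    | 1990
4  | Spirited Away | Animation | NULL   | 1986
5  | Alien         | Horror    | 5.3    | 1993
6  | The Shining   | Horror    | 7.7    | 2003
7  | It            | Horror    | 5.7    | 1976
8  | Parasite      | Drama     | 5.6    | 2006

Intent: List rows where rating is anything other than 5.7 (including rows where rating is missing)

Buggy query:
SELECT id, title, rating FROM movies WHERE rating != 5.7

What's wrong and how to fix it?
Bug: Inequality against NULL is unknown, not true; rows with NULL are dropped

Fix: Add an explicit OR rating IS NULL to include the missing-value rows

Corrected query:
SELECT id, title, rating FROM movies WHERE rating != 5.7 OR rating IS NULL

Result:
id | title         | rating
---+---------------+-------
1  | Scream        | NULL  
2  | Spirited Away | 7     
3  | Whiplash      | 8.2   
4  | Spirited Away | NULL  
5  | Alien         | 5.3   
6  | The Shining   | 7.7   
8  | Parasite      | 5.6   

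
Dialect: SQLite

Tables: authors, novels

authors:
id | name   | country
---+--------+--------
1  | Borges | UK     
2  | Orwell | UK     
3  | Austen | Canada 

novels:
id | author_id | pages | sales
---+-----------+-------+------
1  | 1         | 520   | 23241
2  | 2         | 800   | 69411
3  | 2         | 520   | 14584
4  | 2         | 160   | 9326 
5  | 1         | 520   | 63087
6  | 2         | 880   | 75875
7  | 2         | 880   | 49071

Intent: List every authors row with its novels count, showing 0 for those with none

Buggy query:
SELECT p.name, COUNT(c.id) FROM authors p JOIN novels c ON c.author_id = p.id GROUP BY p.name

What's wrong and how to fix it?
Bug: An inner join excludes parents with zero children

Fix: Use LEFT JOIN so parents without children still appear (COUNT(c.id) gives 0)

Corrected query:
SELECT p.name, COUNT(c.id) FROM authors p LEFT JOIN novels c ON c.author_id = p.id GROUP BY p.name

Result:
name   | COUNT(c.id)
-------+------------
Austen | 0          
Borges | 2          
Orwell | 5          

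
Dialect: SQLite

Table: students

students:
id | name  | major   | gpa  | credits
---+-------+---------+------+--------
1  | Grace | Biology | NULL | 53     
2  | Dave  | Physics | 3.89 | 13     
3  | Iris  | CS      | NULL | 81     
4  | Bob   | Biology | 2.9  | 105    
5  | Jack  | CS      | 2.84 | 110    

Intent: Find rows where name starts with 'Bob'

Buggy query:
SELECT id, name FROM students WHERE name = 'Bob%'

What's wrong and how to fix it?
Bug: Wildcards only work with LIKE; '=' treats '%' as a literal character

Fix: Use LIKE for wildcard pattern matching

Corrected query:
SELECT id, name FROM students WHERE name LIKE 'Bob%'

Result:
id | name
---+-----
4  | Bob 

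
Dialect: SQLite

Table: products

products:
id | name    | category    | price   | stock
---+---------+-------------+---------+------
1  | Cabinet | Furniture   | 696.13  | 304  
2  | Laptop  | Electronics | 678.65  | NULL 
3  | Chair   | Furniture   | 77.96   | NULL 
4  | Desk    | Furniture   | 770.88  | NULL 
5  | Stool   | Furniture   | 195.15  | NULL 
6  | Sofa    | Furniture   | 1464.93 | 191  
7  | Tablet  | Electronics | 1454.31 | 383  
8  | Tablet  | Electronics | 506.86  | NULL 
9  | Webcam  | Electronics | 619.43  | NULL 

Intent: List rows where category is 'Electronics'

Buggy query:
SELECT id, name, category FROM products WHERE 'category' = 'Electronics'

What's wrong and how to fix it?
Bug: Single quotes denote string literals in SQL; the column name is being compared as a constant string

Fix: Reference the column as category without single quotes

Corrected query:
SELECT id, name, category FROM products WHERE category = 'Electronics'

Result:
id | name   | category   
---+--------+------------
2  | Laptop | Electronics
7  | Tablet | Electronics
8  | Tablet | Electronics
9  | Webcam | Electronics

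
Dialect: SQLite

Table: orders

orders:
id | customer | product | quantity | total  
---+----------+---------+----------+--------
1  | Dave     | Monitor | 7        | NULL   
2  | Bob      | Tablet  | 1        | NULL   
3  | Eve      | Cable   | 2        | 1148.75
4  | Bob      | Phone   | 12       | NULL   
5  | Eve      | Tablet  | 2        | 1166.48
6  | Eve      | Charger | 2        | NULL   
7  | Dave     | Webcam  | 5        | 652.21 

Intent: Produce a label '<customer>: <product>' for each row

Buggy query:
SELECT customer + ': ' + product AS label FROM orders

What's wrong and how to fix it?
Bug: '+' is numeric addition; on text columns SQLite converts them to 0 instead of concatenating

Fix: Use the || operator for string concatenation

Corrected query:
SELECT customer || ': ' || product AS label FROM orders

Result:
label        
-------------
Dave: Monitor
Bob: Tablet  
Eve: Cable   
Bob: Phone   
Eve: Tablet  
Eve: Charger 
Dave: Webcam 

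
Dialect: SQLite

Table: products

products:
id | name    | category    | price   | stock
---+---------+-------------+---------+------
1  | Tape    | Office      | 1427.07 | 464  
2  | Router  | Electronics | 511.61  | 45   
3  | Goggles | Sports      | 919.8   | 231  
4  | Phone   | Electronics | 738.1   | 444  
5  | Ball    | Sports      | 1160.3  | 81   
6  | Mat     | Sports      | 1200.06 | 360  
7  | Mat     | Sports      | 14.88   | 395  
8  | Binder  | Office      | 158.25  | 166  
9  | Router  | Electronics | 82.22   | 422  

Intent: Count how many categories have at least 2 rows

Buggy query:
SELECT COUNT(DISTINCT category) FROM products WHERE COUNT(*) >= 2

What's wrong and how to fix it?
Bug: COUNT(*) cannot appear in WHERE; the per-group count doesn't exist yet

Fix: Use a subquery that GROUPs and filters with HAVING, then count its rows

Corrected query:
SELECT COUNT(*) FROM (SELECT category FROM products GROUP BY category HAVING COUNT(*) >= 2)

Result:
COUNT(*)
--------
3       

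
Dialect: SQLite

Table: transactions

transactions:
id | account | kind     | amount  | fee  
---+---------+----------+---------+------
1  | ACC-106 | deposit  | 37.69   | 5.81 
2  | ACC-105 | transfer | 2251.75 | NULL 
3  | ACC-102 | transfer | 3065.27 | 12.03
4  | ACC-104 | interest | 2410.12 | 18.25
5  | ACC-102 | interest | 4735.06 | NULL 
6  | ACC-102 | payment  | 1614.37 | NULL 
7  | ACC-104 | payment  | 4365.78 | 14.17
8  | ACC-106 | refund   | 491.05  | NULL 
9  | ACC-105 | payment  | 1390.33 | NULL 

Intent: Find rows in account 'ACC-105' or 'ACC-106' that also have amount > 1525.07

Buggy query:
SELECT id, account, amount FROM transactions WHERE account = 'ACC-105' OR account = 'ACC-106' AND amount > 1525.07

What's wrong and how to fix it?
Bug: Without parentheses, AND is evaluated before OR, so the amount filter only applies to the 'ACC-106' branch

Fix: Add parentheses around the OR so the AND applies to both alternatives

Corrected query:
SELECT id, account, amount FROM transactions WHERE (account = 'ACC-105' OR account = 'ACC-106') AND amount > 1525.07

Result:
id | account | amount 
---+---------+--------
2  | ACC-105 | 2251.75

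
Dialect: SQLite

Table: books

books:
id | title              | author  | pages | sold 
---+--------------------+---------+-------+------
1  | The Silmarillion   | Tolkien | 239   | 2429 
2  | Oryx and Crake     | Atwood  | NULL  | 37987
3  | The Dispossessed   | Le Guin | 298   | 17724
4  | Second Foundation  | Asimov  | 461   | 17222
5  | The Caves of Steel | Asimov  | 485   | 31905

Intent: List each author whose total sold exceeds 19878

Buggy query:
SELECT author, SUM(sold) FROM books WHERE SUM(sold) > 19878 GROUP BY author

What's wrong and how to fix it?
Bug: Aggregate functions cannot appear in a WHERE clause

Fix: Use HAVING (which filters groups after aggregation) instead of WHERE

Corrected query:
SELECT author, SUM(sold) FROM books GROUP BY author HAVING SUM(sold) > 19878

Result:
author | SUM(sold)
-------+----------
Asimov | 49127    
Atwood | 37987    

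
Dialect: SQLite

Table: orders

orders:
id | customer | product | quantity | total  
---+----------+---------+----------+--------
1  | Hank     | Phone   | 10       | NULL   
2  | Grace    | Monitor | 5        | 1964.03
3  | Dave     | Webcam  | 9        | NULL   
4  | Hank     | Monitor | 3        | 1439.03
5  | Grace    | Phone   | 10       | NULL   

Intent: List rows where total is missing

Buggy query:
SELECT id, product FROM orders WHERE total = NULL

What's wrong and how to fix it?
Bug: Comparing to NULL with '=' never matches; NULL = NULL is unknown, not true

Fix: Use IS NULL to test for NULL

Corrected query:
SELECT id, product FROM orders WHERE total IS NULL

Result:
id | product
---+--------
1  | Phone  
3  | Webcam 
5  | Phone  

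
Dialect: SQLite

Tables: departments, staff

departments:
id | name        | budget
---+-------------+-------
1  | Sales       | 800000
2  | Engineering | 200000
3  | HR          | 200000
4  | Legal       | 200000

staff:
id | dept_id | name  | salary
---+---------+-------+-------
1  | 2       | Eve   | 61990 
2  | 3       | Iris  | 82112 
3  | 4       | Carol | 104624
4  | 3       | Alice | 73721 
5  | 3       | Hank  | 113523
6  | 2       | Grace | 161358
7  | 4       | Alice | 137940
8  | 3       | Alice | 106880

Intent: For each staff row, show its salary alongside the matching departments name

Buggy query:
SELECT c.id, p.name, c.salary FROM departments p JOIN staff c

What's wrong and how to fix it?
Bug: JOIN with no ON clause produces a cartesian product; every staff row pairs with every departments row

Fix: Specify the join condition linking the foreign key to the parent id

Corrected query:
SELECT c.id, p.name, c.salary FROM departments p JOIN staff c ON c.dept_id = p.id

Result:
id | name        | salary
---+-------------+-------
1  | Engineering | 61990 
2  | HR          | 82112 
3  | Legal       | 104624
4  | HR          | 73721 
5  | HR          | 113523
6  | Engineering | 161358
7  | Legal       | 137940
8  | HR          | 106880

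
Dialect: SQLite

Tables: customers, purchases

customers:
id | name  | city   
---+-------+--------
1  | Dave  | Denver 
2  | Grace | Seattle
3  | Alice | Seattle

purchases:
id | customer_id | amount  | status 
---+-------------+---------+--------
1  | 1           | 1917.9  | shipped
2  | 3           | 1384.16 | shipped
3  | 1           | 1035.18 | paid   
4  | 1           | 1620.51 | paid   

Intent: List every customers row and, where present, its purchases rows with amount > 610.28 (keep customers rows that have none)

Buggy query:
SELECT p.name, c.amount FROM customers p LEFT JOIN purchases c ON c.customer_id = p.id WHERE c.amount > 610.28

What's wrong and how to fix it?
Bug: A WHERE condition on the right-hand table after LEFT JOIN drops unmatched parents

Fix: Move the right-table condition into the ON clause so unmatched parents are kept

Corrected query:
SELECT p.name, c.amount FROM customers p LEFT JOIN purchases c ON c.customer_id = p.id AND c.amount > 610.28

Result:
name  | amount 
------+--------
Dave  | 1035.18
Dave  | 1620.51
Dave  | 1917.9 
Grace | NULL   
Alice | 1384.16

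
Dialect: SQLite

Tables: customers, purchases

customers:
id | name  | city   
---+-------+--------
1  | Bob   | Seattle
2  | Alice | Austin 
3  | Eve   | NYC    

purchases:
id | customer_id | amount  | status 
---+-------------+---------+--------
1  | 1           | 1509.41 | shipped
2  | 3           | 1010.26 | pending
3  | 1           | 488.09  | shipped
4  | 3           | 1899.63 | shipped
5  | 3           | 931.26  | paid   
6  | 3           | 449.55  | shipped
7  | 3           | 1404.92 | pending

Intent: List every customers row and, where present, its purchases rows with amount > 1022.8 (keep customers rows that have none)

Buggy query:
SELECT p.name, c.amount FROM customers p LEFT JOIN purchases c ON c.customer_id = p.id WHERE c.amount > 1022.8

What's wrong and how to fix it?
Bug: Filtering c.amount in WHERE discards the NULL rows produced by LEFT JOIN, turning it into an inner join

Fix: Put 'c.amount > 1022.8' in the JOIN's ON clause instead of WHERE

Corrected query:
SELECT p.name, c.amount FROM customers p LEFT JOIN purchases c ON c.customer_id = p.id AND c.amount > 1022.8

Result:
name  | amount 
------+--------
Bob   | 1509.41
Alice | NULL   
Eve   | 1404.92
Eve   | 1899.63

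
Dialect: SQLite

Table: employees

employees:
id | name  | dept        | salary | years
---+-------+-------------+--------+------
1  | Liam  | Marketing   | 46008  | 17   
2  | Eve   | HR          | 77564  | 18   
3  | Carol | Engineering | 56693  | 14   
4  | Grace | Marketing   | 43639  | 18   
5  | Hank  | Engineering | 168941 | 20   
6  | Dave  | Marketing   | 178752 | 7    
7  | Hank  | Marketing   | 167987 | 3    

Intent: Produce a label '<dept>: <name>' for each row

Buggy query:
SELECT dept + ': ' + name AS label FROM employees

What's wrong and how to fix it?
Bug: '+' is numeric addition; on text columns SQLite converts them to 0 instead of concatenating

Fix: Replace + with || to concatenate text

Corrected query:
SELECT dept || ': ' || name AS label FROM employees

Result:
label             
------------------
Marketing: Liam   
HR: Eve           
Engineering: Carol
Marketing: Grace  
Engineering: Hank 
Marketing: Dave   
Marketing: Hank   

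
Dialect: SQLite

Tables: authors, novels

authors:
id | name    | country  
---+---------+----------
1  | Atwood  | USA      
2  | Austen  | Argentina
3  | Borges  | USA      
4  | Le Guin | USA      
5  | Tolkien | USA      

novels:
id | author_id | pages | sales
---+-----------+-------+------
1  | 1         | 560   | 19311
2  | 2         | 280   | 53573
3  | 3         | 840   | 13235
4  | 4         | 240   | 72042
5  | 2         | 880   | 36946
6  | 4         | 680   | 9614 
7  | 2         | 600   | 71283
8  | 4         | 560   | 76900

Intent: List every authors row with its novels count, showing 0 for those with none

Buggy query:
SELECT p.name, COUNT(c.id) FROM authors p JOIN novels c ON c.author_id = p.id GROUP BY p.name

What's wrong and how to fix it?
Bug: An inner join excludes parents with zero children

Fix: Use LEFT JOIN so parents without children still appear (COUNT(c.id) gives 0)

Corrected query:
SELECT p.name, COUNT(c.id) FROM authors p LEFT JOIN novels c ON c.author_id = p.id GROUP BY p.name

Result:
name    | COUNT(c.id)
--------+------------
Atwood  | 1          
Austen  | 3          
Borges  | 1          
Le Guin | 3          
Tolkien | 0          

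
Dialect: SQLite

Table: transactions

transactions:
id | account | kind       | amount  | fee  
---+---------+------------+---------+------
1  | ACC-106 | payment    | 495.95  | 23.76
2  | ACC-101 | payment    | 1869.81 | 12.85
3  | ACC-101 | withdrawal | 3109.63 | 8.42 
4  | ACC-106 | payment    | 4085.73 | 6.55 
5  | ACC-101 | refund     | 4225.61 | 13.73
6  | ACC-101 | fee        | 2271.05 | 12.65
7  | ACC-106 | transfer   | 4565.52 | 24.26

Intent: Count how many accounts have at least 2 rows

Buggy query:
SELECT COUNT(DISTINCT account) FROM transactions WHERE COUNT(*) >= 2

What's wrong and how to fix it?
Bug: WHERE filters individual rows, not groups, so a group-level COUNT is invalid there

Fix: Use a subquery that GROUPs and filters with HAVING, then count its rows

Corrected query:
SELECT COUNT(*) FROM (SELECT account FROM transactions GROUP BY account HAVING COUNT(*) >= 2)

Result:
COUNT(*)
--------
2       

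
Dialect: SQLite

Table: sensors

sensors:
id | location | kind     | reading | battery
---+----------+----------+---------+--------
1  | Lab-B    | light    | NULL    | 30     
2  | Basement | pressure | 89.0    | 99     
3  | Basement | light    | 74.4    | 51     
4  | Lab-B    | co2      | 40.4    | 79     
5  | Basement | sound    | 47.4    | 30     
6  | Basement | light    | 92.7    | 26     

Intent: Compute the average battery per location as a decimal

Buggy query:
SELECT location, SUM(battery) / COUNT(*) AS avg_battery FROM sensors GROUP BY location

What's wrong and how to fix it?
Bug: Both operands are integers, so '/' performs integer division and truncates

Fix: Cast one side to REAL so the division keeps the fractional part

Corrected query:
SELECT location, SUM(battery) * 1.0 / COUNT(*) AS avg_battery FROM sensors GROUP BY location

Result:
location | avg_battery
---------+------------
Basement | 51.5       
Lab-B    | 54.5       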